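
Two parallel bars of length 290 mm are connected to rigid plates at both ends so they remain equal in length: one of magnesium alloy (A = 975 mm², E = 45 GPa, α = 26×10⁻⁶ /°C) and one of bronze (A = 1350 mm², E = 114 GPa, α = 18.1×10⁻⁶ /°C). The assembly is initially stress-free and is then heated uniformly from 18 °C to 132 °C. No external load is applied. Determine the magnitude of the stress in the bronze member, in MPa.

σ ≈ 22.8 MPa (tensile)

The magnesium alloy has the larger α, so on heating it would change length more than the bronze if both were free. The rigid plates force a common final length, so the magnesium alloy is put into compression and the bronze into tension, with equal and opposite forces P (no external load).
Setting the final lengths equal and cancelling L: (α₁ − α₂)ΔT = P/(A₁E₁) + P/(A₂E₂).
|α₁ − α₂|·ΔT = 7.9×10⁻⁶ × 114 = 0.0009006.
1/(A₁E₁) + 1/(A₂E₂) = 1/(975×45×10³) + 1/(1350×114×10³) = 2.929×10⁻⁸ N⁻¹.
So P = 0.0009006 / 2.929×10⁻⁸ = 30.75 kN.
σ_{bronze} = P/A₂ = 30750/1350 = 22.78 MPa, tensile.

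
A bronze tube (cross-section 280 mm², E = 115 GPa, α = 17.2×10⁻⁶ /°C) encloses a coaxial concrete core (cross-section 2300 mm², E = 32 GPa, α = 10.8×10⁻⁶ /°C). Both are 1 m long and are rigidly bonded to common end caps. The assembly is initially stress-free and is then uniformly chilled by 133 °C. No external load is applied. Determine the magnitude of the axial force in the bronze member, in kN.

Equilibrium of a rigid end plate with no external load gives equal and opposite internal forces ±P in the two members. Since α_{bronze} > α_{concrete}, cooling drives the bronze into tension and the concrete into compression.
Equating the net (thermal + elastic) strains gives |α₁ − α₂|·ΔT = P·[1/(A₁E₁) + 1/(A₂E₂)].
|α₁ − α₂|·ΔT = 6.4×10⁻⁶ × 133 = 0.0008512.
1/(A₁E₁) + 1/(A₂E₂) = 1/(280×115×10³) + 1/(2300×32×10³) = 4.464×10⁻⁸ N⁻¹.
P = 0.0008512 / 4.464×10⁻⁸ = 19070 N = 19.07 kN.

P ≈ 19.1 kN (tensile in the bronze)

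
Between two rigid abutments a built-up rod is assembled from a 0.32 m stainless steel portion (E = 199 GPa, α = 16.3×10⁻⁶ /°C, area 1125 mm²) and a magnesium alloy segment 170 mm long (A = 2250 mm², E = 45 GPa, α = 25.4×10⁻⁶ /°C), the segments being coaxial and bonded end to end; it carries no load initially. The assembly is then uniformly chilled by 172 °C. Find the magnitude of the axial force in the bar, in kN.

Free thermal contraction of the whole bar: Σ αᵢΔT Lᵢ = 16.3×10⁻⁶×172×320 + 25.4×10⁻⁶×172×170 = 1.64 mm.
Since the ends are fixed, an axial force P builds up, equal in every segment, with P · Σ Lᵢ/(AᵢEᵢ) = δ_free.
The series flexibility is Σ Lᵢ/(AᵢEᵢ) = 320/(1125×199×10³) + 170/(2250×45×10³) = 3.108×10⁻⁶ mm/N.
Hence P = δ_free / Σ(L/AE) = 1.64/3.108×10⁻⁶ = 527.6 kN (tensile).

P ≈ 528 kN (tensile)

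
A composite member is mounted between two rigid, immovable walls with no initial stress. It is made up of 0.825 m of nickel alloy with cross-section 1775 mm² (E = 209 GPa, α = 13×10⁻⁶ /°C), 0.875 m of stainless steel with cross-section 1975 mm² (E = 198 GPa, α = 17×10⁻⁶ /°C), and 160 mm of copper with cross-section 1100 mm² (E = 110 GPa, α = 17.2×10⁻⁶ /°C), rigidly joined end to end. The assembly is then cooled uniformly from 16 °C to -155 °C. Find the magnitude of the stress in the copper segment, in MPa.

If the supports were absent, the total length change would be Σ αᵢΔT Lᵢ = 13×10⁻⁶×171×825 + 17×10⁻⁶×171×875 + 17.2×10⁻⁶×171×160 = 4.848 mm.
The rigid supports impose zero overall length change; the single axial force P common to all segments must satisfy P Σ Lᵢ/(AᵢEᵢ) = δ_free.
The series flexibility is Σ Lᵢ/(AᵢEᵢ) = 825/(1775×209×10³) + 875/(1975×198×10³) + 160/(1100×110×10³) = 5.784×10⁻⁶ mm/N.
Hence P = δ_free / Σ(L/AE) = 4.848/5.784×10⁻⁶ = 838.2 kN (tensile).
σ_{copper} = P / A = 838200 / 1100 = 762 MPa.

σ ≈ 762 MPa (tensile)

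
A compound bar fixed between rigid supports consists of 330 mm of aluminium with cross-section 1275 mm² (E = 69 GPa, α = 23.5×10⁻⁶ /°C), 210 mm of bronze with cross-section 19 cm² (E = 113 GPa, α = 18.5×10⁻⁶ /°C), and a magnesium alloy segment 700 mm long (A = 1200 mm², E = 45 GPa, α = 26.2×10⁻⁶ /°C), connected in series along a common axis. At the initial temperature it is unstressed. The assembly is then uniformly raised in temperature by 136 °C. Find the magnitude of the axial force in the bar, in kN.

With the walls removed the bar would change length by δ_free = Σ αᵢΔT Lᵢ = 23.5×10⁻⁶×136×330 + 18.5×10⁻⁶×136×210 + 26.2×10⁻⁶×136×700 = 4.077 mm.
Since the ends are fixed, an axial force P builds up, equal in every segment, with P · Σ Lᵢ/(AᵢEᵢ) = δ_free.
Σ Lᵢ/(AᵢEᵢ) = 330/(1275×69×10³) + 210/(1900×113×10³) + 700/(1200×45×10³) = 1.769×10⁻⁵ mm/N.
Hence P = δ_free / Σ(L/AE) = 4.077/1.769×10⁻⁵ = 230.5 kN (compressive).

P ≈ 230 kN (compressive)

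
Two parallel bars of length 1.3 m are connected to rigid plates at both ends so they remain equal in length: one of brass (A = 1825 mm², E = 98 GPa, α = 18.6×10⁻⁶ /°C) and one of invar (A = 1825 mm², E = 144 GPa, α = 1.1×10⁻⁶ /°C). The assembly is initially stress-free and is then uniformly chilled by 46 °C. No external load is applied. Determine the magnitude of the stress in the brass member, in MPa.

The brass has the larger α, so on cooling it would change length more than the invar if both were free. The rigid plates force a common final length, so the brass is put into tension and the invar into compression, with equal and opposite forces P (no external load).
Setting the final lengths equal and cancelling L: (α₁ − α₂)ΔT = P/(A₁E₁) + P/(A₂E₂).
|α₁ − α₂|·ΔT = 17.5×10⁻⁶ × 46 = 0.000805.
1/(A₁E₁) + 1/(A₂E₂) = 1/(1825×98×10³) + 1/(1825×144×10³) = 9.396×10⁻⁹ N⁻¹.
So P = 0.000805 / 9.396×10⁻⁹ = 85.67 kN.
σ_{brass} = P/A₁ = 85670/1825 = 46.94 MPa, tensile.

σ ≈ 46.9 MPa (tensile)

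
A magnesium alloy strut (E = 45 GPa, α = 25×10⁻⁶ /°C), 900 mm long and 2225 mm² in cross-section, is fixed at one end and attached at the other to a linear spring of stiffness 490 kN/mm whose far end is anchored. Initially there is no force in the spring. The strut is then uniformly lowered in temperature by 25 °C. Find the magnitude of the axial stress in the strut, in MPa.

σ ≈ 22.9 MPa (tensile)

If the spring were absent the strut would shorten by αΔT L = 25×10⁻⁶ × 25 × 900 = 0.5625 mm.
With a force P in the spring, the elastic change of the strut is PL/(AE) and that of the spring is P/k; compatibility requires their sum to equal δ_free.
P [ L/(AE) + 1/k ] = δ_free → P [ 900/(2225×45×10³) + 1/(490×10³) ] = 0.5625.
P = 0.5625 / 1.103×10⁻⁵ = 51000 N.
σ = P/A = 51000/2225 = 22.92 MPa.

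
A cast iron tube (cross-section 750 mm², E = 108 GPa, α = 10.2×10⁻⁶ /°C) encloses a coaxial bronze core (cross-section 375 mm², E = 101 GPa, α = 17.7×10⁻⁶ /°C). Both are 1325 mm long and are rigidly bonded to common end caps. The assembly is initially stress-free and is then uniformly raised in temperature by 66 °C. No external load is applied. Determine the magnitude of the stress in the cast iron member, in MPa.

σ ≈ 17 MPa (tensile)

The bronze has the larger α, so on heating it would change length more than the cast iron if both were free. The rigid plates force a common final length, so the bronze is put into compression and the cast iron into tension, with equal and opposite forces P (no external load).
Compatibility of the two members (thermal + elastic change equal): (α₁ − α₂)ΔT = P·[1/(A₁E₁) + 1/(A₂E₂)].
|α₁ − α₂|·ΔT = 7.5×10⁻⁶ × 66 = 0.000495.
1/(A₁E₁) + 1/(A₂E₂) = 1/(750×108×10³) + 1/(375×101×10³) = 3.875×10⁻⁸ N⁻¹.
So P = 0.000495 / 3.875×10⁻⁸ = 12.77 kN.
σ_{cast iron} = P/A₁ = 12770/750 = 17.03 MPa, tensile.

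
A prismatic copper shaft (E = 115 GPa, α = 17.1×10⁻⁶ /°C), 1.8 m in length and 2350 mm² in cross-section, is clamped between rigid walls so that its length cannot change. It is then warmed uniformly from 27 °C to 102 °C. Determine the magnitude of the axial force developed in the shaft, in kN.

With zero net strain, σ = E·αΔT = 115 GPa × 17.1×10⁻⁶ × 75 = 147.5 MPa.
P = AEαΔT = 2350 × 115×10³ × 17.1×10⁻⁶ × 75 = 346.6 kN (compressive).

P ≈ 347 kN (compressive)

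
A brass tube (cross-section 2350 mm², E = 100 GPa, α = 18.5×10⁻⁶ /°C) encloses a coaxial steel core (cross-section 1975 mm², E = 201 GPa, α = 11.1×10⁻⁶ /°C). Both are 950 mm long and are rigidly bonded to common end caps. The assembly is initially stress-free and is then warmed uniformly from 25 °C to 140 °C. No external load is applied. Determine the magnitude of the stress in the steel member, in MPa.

The brass has the larger α, so on heating it would change length more than the steel if both were free. The rigid plates force a common final length, so the brass is put into compression and the steel into tension, with equal and opposite forces P (no external load).
Setting the final lengths equal and cancelling L: (α₁ − α₂)ΔT = P/(A₁E₁) + P/(A₂E₂).
|α₁ − α₂|·ΔT = 7.4×10⁻⁶ × 115 = 0.000851.
1/(A₁E₁) + 1/(A₂E₂) = 1/(2350×100×10³) + 1/(1975×201×10³) = 6.774×10⁻⁹ N⁻¹.
So P = 0.000851 / 6.774×10⁻⁹ = 125.6 kN.
σ_{steel} = P/A₂ = 125600/1975 = 63.61 MPa, tensile.

σ ≈ 63.6 MPa (tensile)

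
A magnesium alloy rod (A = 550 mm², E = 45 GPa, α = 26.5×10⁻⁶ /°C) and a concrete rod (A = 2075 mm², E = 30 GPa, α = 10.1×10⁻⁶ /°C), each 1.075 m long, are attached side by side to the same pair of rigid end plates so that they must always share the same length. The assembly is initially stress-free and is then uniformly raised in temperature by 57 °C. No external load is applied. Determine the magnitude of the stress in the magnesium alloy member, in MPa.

σ ≈ 30.1 MPa (compressive)

Both members must finish at the same length. With the larger α, the magnesium alloy tends to over-expand; the plates restrain it, putting the magnesium alloy in compression and the concrete in tension. With no external load the two internal forces are equal and opposite, magnitude P.
Setting the final lengths equal and cancelling L: (α₁ − α₂)ΔT = P/(A₁E₁) + P/(A₂E₂).
|α₁ − α₂|·ΔT = 16.4×10⁻⁶ × 57 = 0.0009348.
1/(A₁E₁) + 1/(A₂E₂) = 1/(550×45×10³) + 1/(2075×30×10³) = 5.647×10⁻⁸ N⁻¹.
So P = 0.0009348 / 5.647×10⁻⁸ = 16.55 kN.
σ_{magnesium alloy} = P/A₁ = 16550/550 = 30.1 MPa, compressive.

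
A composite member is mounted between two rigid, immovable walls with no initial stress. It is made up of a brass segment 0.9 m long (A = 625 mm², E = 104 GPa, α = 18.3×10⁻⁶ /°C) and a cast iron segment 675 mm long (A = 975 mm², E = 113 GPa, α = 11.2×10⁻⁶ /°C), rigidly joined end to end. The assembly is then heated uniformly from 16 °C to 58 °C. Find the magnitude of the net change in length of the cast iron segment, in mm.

Free thermal expansion of the whole bar: Σ αᵢΔT Lᵢ = 18.3×10⁻⁶×42×900 + 11.2×10⁻⁶×42×675 = 1.009 mm.
The walls prevent any net length change, so an axial force P (same in every segment) develops. Compatibility: P · Σ Lᵢ/(AᵢEᵢ) = δ_free.
The series flexibility is Σ Lᵢ/(AᵢEᵢ) = 900/(625×104×10³) + 675/(975×113×10³) = 1.997×10⁻⁵ mm/N.
So P = 1.009 / 1.997×10⁻⁵ = 50.53 kN, compressive.
For the cast iron segment, free thermal change = 11.2×10⁻⁶×42×675 = 0.3175 mm and elastic change from P = 50530×675/(975×113×10³) = 0.3096 mm; these oppose, so the net change is 0.00793 mm (segment lengthens).

|ΔL| ≈ 0.00793 mm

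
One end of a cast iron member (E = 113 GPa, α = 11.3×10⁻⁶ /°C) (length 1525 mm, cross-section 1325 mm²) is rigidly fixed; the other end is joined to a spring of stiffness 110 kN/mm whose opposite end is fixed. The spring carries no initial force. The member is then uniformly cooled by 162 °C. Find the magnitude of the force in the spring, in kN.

P ≈ 145 kN

The unrestrained thermal change is αΔT L = 11.3×10⁻⁶ × 162 × 1525 = 2.792 mm.
With a force P in the spring, the elastic change of the member is PL/(AE) and that of the spring is P/k; compatibility requires their sum to equal δ_free.
P [ L/(AE) + 1/k ] = δ_free → P [ 1525/(1325×113×10³) + 1/(110×10³) ] = 2.792.
P = 2.792 / 1.928×10⁻⁵ = 144800 N.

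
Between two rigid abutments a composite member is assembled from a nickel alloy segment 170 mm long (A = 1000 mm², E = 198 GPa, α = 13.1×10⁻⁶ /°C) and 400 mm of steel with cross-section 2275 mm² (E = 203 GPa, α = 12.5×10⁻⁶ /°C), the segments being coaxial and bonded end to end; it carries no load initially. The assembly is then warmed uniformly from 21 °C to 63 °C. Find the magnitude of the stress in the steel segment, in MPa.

σ ≈ 77.4 MPa (compressive)

With the walls removed the bar would change length by δ_free = Σ αᵢΔT Lᵢ = 13.1×10⁻⁶×42×170 + 12.5×10⁻⁶×42×400 = 0.3035 mm.
The rigid supports impose zero overall length change; the single axial force P common to all segments must satisfy P Σ Lᵢ/(AᵢEᵢ) = δ_free.
The series flexibility is Σ Lᵢ/(AᵢEᵢ) = 170/(1000×198×10³) + 400/(2275×203×10³) = 1.725×10⁻⁶ mm/N.
P = 0.3035 / 1.725×10⁻⁶ = 176000 N = 176 kN, compressive.
σ_{steel} = P / A = 176000 / 2275 = 77.36 MPa.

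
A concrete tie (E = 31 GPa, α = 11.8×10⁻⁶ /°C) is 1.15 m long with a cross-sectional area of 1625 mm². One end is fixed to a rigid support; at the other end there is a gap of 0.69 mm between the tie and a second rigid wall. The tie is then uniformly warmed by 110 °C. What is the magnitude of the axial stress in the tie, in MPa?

σ ≈ 21.6 MPa (compressive)

Free thermal elongation = αΔT L = 11.8×10⁻⁶ × 110 × 1150 = 1.493 mm.
This exceeds the 0.69 mm gap, so the wall pushes back. The portion of expansion that must be recovered elastically is δ_free − gap = 1.493 − 0.69 = 0.8027 mm.
That suppressed elongation corresponds to σ = E·Δ/L = 31×10³ × 0.8027/1150 = 21.64 MPa.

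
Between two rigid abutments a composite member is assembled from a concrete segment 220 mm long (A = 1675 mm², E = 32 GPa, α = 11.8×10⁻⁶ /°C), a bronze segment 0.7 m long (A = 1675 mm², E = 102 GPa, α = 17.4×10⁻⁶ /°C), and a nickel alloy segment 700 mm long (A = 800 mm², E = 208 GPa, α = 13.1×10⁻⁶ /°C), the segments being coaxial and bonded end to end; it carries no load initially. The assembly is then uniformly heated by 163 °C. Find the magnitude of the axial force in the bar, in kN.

P ≈ 315 kN (compressive)

Free thermal expansion of the whole bar: Σ αᵢΔT Lᵢ = 11.8×10⁻⁶×163×220 + 17.4×10⁻⁶×163×700 + 13.1×10⁻⁶×163×700 = 3.903 mm.
Since the ends are fixed, an axial force P builds up, equal in every segment, with P · Σ Lᵢ/(AᵢEᵢ) = δ_free.
The series flexibility is Σ Lᵢ/(AᵢEᵢ) = 220/(1675×32×10³) + 700/(1675×102×10³) + 700/(800×208×10³) = 1.241×10⁻⁵ mm/N.
P = 3.903 / 1.241×10⁻⁵ = 314600 N = 314.6 kN, compressive.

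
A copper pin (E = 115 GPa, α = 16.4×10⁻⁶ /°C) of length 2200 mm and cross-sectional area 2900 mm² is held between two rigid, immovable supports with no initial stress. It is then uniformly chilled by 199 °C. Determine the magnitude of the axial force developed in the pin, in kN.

With zero net strain, σ = E·αΔT = 115 GPa × 16.4×10⁻⁶ × 199 = 375.3 MPa.
P = AEαΔT = 2900 × 115×10³ × 16.4×10⁻⁶ × 199 = 1088 kN (tensile).

P ≈ 1090 kN (tensile)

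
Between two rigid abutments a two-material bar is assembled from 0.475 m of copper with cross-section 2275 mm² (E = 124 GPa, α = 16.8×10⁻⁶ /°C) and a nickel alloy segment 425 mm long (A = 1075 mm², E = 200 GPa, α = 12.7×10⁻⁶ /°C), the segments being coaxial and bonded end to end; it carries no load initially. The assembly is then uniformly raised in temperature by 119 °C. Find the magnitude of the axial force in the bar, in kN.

Free thermal expansion of the whole bar: Σ αᵢΔT Lᵢ = 16.8×10⁻⁶×119×475 + 12.7×10⁻⁶×119×425 = 1.592 mm.
The walls prevent any net length change, so an axial force P (same in every segment) develops. Compatibility: P · Σ Lᵢ/(AᵢEᵢ) = δ_free.
Σ Lᵢ/(AᵢEᵢ) = 475/(2275×124×10³) + 425/(1075×200×10³) = 3.661×10⁻⁶ mm/N.
P = 1.592 / 3.661×10⁻⁶ = 434900 N = 434.9 kN, compressive.

P ≈ 435 kN (compressive)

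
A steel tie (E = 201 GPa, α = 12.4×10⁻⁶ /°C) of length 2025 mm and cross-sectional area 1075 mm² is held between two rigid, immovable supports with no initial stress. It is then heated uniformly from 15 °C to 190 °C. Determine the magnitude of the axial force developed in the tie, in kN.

The ends cannot move, so σ = EαΔT = 201×10³ × 12.4×10⁻⁶ × 175 = 436.2 MPa.
Then P = σA = 436.2 × 1075 mm² = 468.9 kN, compressive.

P ≈ 469 kN (compressive)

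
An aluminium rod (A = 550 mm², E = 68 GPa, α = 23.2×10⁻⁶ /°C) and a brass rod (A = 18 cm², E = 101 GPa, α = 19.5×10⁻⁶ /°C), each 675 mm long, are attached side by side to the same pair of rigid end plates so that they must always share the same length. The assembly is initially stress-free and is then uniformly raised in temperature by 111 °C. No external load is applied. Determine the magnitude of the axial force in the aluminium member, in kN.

The aluminium has the larger α, so on heating it would change length more than the brass if both were free. The rigid plates force a common final length, so the aluminium is put into compression and the brass into tension, with equal and opposite forces P (no external load).
Equating the net (thermal + elastic) strains gives |α₁ − α₂|·ΔT = P·[1/(A₁E₁) + 1/(A₂E₂)].
|α₁ − α₂|·ΔT = 3.7×10⁻⁶ × 111 = 0.0004107.
1/(A₁E₁) + 1/(A₂E₂) = 1/(550×68×10³) + 1/(1800×101×10³) = 3.224×10⁻⁸ N⁻¹.
So P = 0.0004107 / 3.224×10⁻⁸ = 12.74 kN.

P ≈ 12.7 kN (compressive in the aluminium)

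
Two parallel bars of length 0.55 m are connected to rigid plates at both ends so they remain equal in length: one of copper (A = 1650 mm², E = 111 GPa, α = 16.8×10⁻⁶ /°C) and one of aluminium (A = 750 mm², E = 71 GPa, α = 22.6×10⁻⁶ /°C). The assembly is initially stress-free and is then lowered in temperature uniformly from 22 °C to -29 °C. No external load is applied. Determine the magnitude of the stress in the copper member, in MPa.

The aluminium has the larger α, so on cooling it would change length more than the copper if both were free. The rigid plates force a common final length, so the aluminium is put into tension and the copper into compression, with equal and opposite forces P (no external load).
Compatibility of the two members (thermal + elastic change equal): (α₁ − α₂)ΔT = P·[1/(A₁E₁) + 1/(A₂E₂)].
|α₁ − α₂|·ΔT = 5.8×10⁻⁶ × 51 = 0.0002958.
1/(A₁E₁) + 1/(A₂E₂) = 1/(1650×111×10³) + 1/(750×71×10³) = 2.424×10⁻⁸ N⁻¹.
P = 0.0002958 / 2.424×10⁻⁸ = 12200 N = 12.2 kN.
σ_{copper} = P/A₁ = 12200/1650 = 7.396 MPa, compressive.

σ ≈ 7.4 MPa (compressive)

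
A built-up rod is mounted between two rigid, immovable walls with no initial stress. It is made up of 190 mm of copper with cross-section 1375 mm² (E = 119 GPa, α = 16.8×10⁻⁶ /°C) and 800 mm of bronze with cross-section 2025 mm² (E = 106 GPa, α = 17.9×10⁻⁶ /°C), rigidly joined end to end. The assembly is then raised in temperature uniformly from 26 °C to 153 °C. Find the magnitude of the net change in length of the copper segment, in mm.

Free thermal expansion of the whole bar: Σ αᵢΔT Lᵢ = 16.8×10⁻⁶×127×190 + 17.9×10⁻⁶×127×800 = 2.224 mm.
The rigid supports impose zero overall length change; the single axial force P common to all segments must satisfy P Σ Lᵢ/(AᵢEᵢ) = δ_free.
The series flexibility is Σ Lᵢ/(AᵢEᵢ) = 190/(1375×119×10³) + 800/(2025×106×10³) = 4.888×10⁻⁶ mm/N.
So P = 2.224 / 4.888×10⁻⁶ = 455 kN, compressive.
For the copper segment, free thermal change = 16.8×10⁻⁶×127×190 = 0.4054 mm and elastic change from P = 455000×190/(1375×119×10³) = 0.5283 mm; these oppose, so the net change is 0.123 mm (segment shortens).

|ΔL| ≈ 0.123 mm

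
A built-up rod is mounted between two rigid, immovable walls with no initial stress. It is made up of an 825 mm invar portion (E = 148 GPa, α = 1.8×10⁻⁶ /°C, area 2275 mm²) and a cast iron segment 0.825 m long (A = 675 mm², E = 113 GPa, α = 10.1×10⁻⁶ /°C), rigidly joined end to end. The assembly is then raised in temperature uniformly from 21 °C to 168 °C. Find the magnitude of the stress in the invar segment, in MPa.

If the supports were absent, the total length change would be Σ αᵢΔT Lᵢ = 1.8×10⁻⁶×147×825 + 10.1×10⁻⁶×147×825 = 1.443 mm.
The rigid supports impose zero overall length change; the single axial force P common to all segments must satisfy P Σ Lᵢ/(AᵢEᵢ) = δ_free.
The series flexibility is Σ Lᵢ/(AᵢEᵢ) = 825/(2275×148×10³) + 825/(675×113×10³) = 1.327×10⁻⁵ mm/N.
P = 1.443 / 1.327×10⁻⁵ = 108800 N = 108.8 kN, compressive.
σ_{invar} = P / A = 108800 / 2275 = 47.82 MPa.

σ ≈ 47.8 MPa (compressive)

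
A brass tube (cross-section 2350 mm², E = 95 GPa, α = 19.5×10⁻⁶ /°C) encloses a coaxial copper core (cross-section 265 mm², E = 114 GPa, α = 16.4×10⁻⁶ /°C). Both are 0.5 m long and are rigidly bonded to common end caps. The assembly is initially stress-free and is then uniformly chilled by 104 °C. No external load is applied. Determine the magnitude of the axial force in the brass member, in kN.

Equilibrium of a rigid end plate with no external load gives equal and opposite internal forces ±P in the two members. Since α_{brass} > α_{copper}, cooling drives the brass into tension and the copper into compression.
Setting the final lengths equal and cancelling L: (α₁ − α₂)ΔT = P/(A₁E₁) + P/(A₂E₂).
|α₁ − α₂|·ΔT = 3.1×10⁻⁶ × 104 = 0.0003224.
1/(A₁E₁) + 1/(A₂E₂) = 1/(2350×95×10³) + 1/(265×114×10³) = 3.758×10⁻⁸ N⁻¹.
P = 0.0003224 / 3.758×10⁻⁸ = 8579 N = 8.579 kN.

P ≈ 8.58 kN (tensile in the brass)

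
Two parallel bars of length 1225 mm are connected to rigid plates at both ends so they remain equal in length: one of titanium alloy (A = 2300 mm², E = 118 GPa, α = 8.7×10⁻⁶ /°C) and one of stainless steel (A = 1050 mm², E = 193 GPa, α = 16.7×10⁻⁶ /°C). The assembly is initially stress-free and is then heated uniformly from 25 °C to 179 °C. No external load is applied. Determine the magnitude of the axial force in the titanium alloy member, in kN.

Equilibrium of a rigid end plate with no external load gives equal and opposite internal forces ±P in the two members. Since α_{stainless steel} > α_{titanium alloy}, heating drives the stainless steel into compression and the titanium alloy into tension.
Setting the final lengths equal and cancelling L: (α₁ − α₂)ΔT = P/(A₁E₁) + P/(A₂E₂).
|α₁ − α₂|·ΔT = 8×10⁻⁶ × 154 = 0.001232.
1/(A₁E₁) + 1/(A₂E₂) = 1/(2300×118×10³) + 1/(1050×193×10³) = 8.619×10⁻⁹ N⁻¹.
P = 0.001232 / 8.619×10⁻⁹ = 142900 N = 142.9 kN.

P ≈ 143 kN (tensile in the titanium alloy)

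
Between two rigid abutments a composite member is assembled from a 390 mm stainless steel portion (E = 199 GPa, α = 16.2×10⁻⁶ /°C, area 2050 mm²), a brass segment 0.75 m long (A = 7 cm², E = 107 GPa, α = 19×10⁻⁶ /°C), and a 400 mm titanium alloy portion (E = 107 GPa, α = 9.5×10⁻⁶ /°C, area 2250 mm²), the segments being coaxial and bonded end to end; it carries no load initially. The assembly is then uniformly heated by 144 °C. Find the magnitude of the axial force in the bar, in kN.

With the walls removed the bar would change length by δ_free = Σ αᵢΔT Lᵢ = 16.2×10⁻⁶×144×390 + 19×10⁻⁶×144×750 + 9.5×10⁻⁶×144×400 = 3.509 mm.
The rigid supports impose zero overall length change; the single axial force P common to all segments must satisfy P Σ Lᵢ/(AᵢEᵢ) = δ_free.
The series flexibility is Σ Lᵢ/(AᵢEᵢ) = 390/(2050×199×10³) + 750/(700×107×10³) + 400/(2250×107×10³) = 1.263×10⁻⁵ mm/N.
P = 3.509 / 1.263×10⁻⁵ = 277800 N = 277.8 kN, compressive.

P ≈ 278 kN (compressive)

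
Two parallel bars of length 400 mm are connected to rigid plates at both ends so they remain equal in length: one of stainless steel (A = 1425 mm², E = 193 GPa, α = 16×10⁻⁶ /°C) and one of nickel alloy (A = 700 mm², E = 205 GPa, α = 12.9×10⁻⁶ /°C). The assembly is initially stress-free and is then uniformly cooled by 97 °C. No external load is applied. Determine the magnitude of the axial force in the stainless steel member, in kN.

P ≈ 28.4 kN (tensile in the stainless steel)

Both members must finish at the same length. With the larger α, the stainless steel tends to over-contract; the plates restrain it, putting the stainless steel in tension and the nickel alloy in compression. With no external load the two internal forces are equal and opposite, magnitude P.
Equating the net (thermal + elastic) strains gives |α₁ − α₂|·ΔT = P·[1/(A₁E₁) + 1/(A₂E₂)].
|α₁ − α₂|·ΔT = 3.1×10⁻⁶ × 97 = 0.0003007.
1/(A₁E₁) + 1/(A₂E₂) = 1/(1425×193×10³) + 1/(700×205×10³) = 1.06×10⁻⁸ N⁻¹.
P = 0.0003007 / 1.06×10⁻⁸ = 28360 N = 28.36 kN.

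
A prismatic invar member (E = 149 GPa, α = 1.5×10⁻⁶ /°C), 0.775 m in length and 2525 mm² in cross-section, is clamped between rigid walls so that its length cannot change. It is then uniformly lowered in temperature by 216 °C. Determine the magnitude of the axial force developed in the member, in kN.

The ends cannot move, so σ = EαΔT = 149×10³ × 1.5×10⁻⁶ × 216 = 48.28 MPa.
P = AEαΔT = 2525 × 149×10³ × 1.5×10⁻⁶ × 216 = 121.9 kN (tensile).

P ≈ 122 kN (tensile)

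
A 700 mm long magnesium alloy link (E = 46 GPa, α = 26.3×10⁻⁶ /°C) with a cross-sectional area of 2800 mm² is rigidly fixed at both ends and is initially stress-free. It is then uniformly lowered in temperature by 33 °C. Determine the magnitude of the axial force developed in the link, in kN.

The ends cannot move, so σ = EαΔT = 46×10³ × 26.3×10⁻⁶ × 33 = 39.92 MPa.
P = AEαΔT = 2800 × 46×10³ × 26.3×10⁻⁶ × 33 = 111.8 kN (tensile).

P ≈ 112 kN (tensile)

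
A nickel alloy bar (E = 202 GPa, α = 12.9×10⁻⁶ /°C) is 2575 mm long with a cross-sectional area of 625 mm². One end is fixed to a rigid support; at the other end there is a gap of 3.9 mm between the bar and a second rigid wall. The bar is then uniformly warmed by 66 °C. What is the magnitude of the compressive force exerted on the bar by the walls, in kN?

P ≈ 0 kN

If the wall were absent the bar would grow by αΔT L = 12.9×10⁻⁶ × 66 × 2575 = 2.192 mm.
Since δ_free = 2.19 mm is less than the 3.9 mm gap, the bar never touches the wall. No axial force develops.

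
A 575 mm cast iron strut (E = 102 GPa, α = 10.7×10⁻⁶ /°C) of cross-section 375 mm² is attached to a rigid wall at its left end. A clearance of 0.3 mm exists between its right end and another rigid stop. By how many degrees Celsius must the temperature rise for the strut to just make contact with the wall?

ΔT ≈ 48.8 °C

The gap closes when αΔT L = 0.3 mm, since the strut is still unstressed at that instant.
ΔT = 0.3 / (10.7×10⁻⁶ × 575) = 48.76 °C.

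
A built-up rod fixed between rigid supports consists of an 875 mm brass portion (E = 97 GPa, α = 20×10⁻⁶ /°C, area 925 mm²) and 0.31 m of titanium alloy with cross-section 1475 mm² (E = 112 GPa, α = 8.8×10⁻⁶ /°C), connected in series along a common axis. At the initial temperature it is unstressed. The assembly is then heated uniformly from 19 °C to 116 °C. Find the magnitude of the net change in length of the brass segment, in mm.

|ΔL| ≈ 0.052 mm

If the supports were absent, the total length change would be Σ αᵢΔT Lᵢ = 20×10⁻⁶×97×875 + 8.8×10⁻⁶×97×310 = 1.962 mm.
Since the ends are fixed, an axial force P builds up, equal in every segment, with P · Σ Lᵢ/(AᵢEᵢ) = δ_free.
Σ Lᵢ/(AᵢEᵢ) = 875/(925×97×10³) + 310/(1475×112×10³) = 1.163×10⁻⁵ mm/N.
Hence P = δ_free / Σ(L/AE) = 1.962/1.163×10⁻⁵ = 168.7 kN (compressive).
For the brass segment, free thermal change = 20×10⁻⁶×97×875 = 1.698 mm and elastic change from P = 168700×875/(925×97×10³) = 1.645 mm; these oppose, so the net change is 0.052 mm (segment lengthens).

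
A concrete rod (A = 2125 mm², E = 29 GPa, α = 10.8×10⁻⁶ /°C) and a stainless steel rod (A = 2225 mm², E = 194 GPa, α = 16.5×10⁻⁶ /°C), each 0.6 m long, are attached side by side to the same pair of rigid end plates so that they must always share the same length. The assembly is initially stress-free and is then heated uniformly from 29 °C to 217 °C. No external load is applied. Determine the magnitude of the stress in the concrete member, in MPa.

σ ≈ 27.2 MPa (tensile)

Equilibrium of a rigid end plate with no external load gives equal and opposite internal forces ±P in the two members. Since α_{stainless steel} > α_{concrete}, heating drives the stainless steel into compression and the concrete into tension.
Compatibility of the two members (thermal + elastic change equal): (α₁ − α₂)ΔT = P·[1/(A₁E₁) + 1/(A₂E₂)].
|α₁ − α₂|·ΔT = 5.7×10⁻⁶ × 188 = 0.001072.
1/(A₁E₁) + 1/(A₂E₂) = 1/(2125×29×10³) + 1/(2225×194×10³) = 1.854×10⁻⁸ N⁻¹.
P = 0.001072 / 1.854×10⁻⁸ = 57790 N = 57.79 kN.
σ_{concrete} = P/A₁ = 57790/2125 = 27.19 MPa, tensile.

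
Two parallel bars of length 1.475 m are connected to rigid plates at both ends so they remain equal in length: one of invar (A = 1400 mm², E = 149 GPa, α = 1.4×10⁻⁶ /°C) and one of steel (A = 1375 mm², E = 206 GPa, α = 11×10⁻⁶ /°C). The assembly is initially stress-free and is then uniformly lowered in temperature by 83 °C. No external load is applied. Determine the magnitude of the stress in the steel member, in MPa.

Both members must finish at the same length. With the larger α, the steel tends to over-contract; the plates restrain it, putting the steel in tension and the invar in compression. With no external load the two internal forces are equal and opposite, magnitude P.
Compatibility of the two members (thermal + elastic change equal): (α₁ − α₂)ΔT = P·[1/(A₁E₁) + 1/(A₂E₂)].
|α₁ − α₂|·ΔT = 9.6×10⁻⁶ × 83 = 0.0007968.
1/(A₁E₁) + 1/(A₂E₂) = 1/(1400×149×10³) + 1/(1375×206×10³) = 8.324×10⁻⁹ N⁻¹.
So P = 0.0007968 / 8.324×10⁻⁹ = 95.72 kN.
σ_{steel} = P/A₂ = 95720/1375 = 69.61 MPa, tensile.

σ ≈ 69.6 MPa (tensile)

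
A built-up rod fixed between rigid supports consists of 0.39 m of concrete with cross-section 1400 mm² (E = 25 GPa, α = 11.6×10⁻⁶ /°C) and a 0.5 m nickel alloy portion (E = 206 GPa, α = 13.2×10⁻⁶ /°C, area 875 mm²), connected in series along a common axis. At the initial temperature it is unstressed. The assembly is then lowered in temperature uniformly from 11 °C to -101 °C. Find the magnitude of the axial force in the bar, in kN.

P ≈ 89.5 kN (tensile)

Free thermal contraction of the whole bar: Σ αᵢΔT Lᵢ = 11.6×10⁻⁶×112×390 + 13.2×10⁻⁶×112×500 = 1.246 mm.
Since the ends are fixed, an axial force P builds up, equal in every segment, with P · Σ Lᵢ/(AᵢEᵢ) = δ_free.
Σ Lᵢ/(AᵢEᵢ) = 390/(1400×25×10³) + 500/(875×206×10³) = 1.392×10⁻⁵ mm/N.
So P = 1.246 / 1.392×10⁻⁵ = 89.52 kN, tensile.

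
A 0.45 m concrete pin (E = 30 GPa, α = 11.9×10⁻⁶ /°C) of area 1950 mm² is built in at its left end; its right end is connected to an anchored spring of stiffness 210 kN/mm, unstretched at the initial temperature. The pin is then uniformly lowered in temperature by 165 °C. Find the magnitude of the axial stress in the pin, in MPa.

σ ≈ 36.4 MPa (tensile)

If the spring were absent the pin would shorten by αΔT L = 11.9×10⁻⁶ × 165 × 450 = 0.8836 mm.
With a force P in the spring, the elastic change of the pin is PL/(AE) and that of the spring is P/k; compatibility requires their sum to equal δ_free.
So P = δ_free / [L/(AE) + 1/k] = 0.8836 / [ 450/(1950×30×10³) + 1/(210×10³) ].
P = 0.8836 / 1.245×10⁻⁵ = 70950 N.
σ = P/A = 70950/1950 = 36.38 MPa.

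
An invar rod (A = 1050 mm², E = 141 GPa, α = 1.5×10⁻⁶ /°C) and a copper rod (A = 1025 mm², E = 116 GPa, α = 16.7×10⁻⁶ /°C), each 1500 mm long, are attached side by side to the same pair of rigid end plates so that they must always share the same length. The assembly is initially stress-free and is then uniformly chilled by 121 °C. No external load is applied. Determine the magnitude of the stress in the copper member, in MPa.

Both members must finish at the same length. With the larger α, the copper tends to over-contract; the plates restrain it, putting the copper in tension and the invar in compression. With no external load the two internal forces are equal and opposite, magnitude P.
Equating the net (thermal + elastic) strains gives |α₁ − α₂|·ΔT = P·[1/(A₁E₁) + 1/(A₂E₂)].
|α₁ − α₂|·ΔT = 15.2×10⁻⁶ × 121 = 0.001839.
1/(A₁E₁) + 1/(A₂E₂) = 1/(1050×141×10³) + 1/(1025×116×10³) = 1.516×10⁻⁸ N⁻¹.
P = 0.001839 / 1.516×10⁻⁸ = 121300 N = 121.3 kN.
σ_{copper} = P/A₂ = 121300/1025 = 118.3 MPa, tensile.

σ ≈ 118 MPa (tensile)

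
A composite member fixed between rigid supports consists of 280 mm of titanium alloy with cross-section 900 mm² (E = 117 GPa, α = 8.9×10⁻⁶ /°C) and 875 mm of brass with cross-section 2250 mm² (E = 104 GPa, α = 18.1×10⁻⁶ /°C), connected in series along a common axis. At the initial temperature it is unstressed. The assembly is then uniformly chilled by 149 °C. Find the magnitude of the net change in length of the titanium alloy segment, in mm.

Free thermal contraction of the whole bar: Σ αᵢΔT Lᵢ = 8.9×10⁻⁶×149×280 + 18.1×10⁻⁶×149×875 = 2.731 mm.
The walls prevent any net length change, so an axial force P (same in every segment) develops. Compatibility: P · Σ Lᵢ/(AᵢEᵢ) = δ_free.
Σ Lᵢ/(AᵢEᵢ) = 280/(900×117×10³) + 875/(2250×104×10³) = 6.398×10⁻⁶ mm/N.
P = 2.731 / 6.398×10⁻⁶ = 426800 N = 426.8 kN, tensile.
For the titanium alloy segment, free thermal change = 8.9×10⁻⁶×149×280 = 0.3713 mm and elastic change from P = 426800×280/(900×117×10³) = 1.135 mm; these oppose, so the net change is 0.764 mm (segment lengthens).

|ΔL| ≈ 0.764 mm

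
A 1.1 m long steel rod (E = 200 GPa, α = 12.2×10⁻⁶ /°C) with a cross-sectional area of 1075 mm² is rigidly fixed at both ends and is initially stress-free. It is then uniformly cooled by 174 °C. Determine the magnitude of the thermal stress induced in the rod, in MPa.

The supports are rigid, so the total axial strain is zero. The restrained thermal strain is ε = αΔT = 12.2×10⁻⁶ × 174 = 2122.8×10⁻⁶.
Hence σ = E·αΔT = 200×10³ × 2122.8×10⁻⁶ = 424.6 MPa, tensile.

σ ≈ 425 MPa (tensile)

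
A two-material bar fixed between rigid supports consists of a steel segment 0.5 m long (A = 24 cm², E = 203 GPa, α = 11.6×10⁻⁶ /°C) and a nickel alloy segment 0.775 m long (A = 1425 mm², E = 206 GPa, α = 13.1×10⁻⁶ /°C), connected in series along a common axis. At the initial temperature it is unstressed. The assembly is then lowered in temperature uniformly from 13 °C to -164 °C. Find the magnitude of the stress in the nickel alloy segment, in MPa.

Free thermal contraction of the whole bar: Σ αᵢΔT Lᵢ = 11.6×10⁻⁶×177×500 + 13.1×10⁻⁶×177×775 = 2.824 mm.
The walls prevent any net length change, so an axial force P (same in every segment) develops. Compatibility: P · Σ Lᵢ/(AᵢEᵢ) = δ_free.
Σ Lᵢ/(AᵢEᵢ) = 500/(2400×203×10³) + 775/(1425×206×10³) = 3.666×10⁻⁶ mm/N.
Hence P = δ_free / Σ(L/AE) = 2.824/3.666×10⁻⁶ = 770.1 kN (tensile).
σ_{nickel alloy} = P / A = 770100 / 1425 = 540.4 MPa.

σ ≈ 540 MPa (tensile)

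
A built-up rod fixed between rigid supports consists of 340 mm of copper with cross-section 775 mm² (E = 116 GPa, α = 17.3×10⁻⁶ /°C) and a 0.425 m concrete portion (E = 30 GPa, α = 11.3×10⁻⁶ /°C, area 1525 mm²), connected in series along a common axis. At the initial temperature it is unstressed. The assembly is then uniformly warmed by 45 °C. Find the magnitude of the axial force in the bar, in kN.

If the supports were absent, the total length change would be Σ αᵢΔT Lᵢ = 17.3×10⁻⁶×45×340 + 11.3×10⁻⁶×45×425 = 0.4808 mm.
Since the ends are fixed, an axial force P builds up, equal in every segment, with P · Σ Lᵢ/(AᵢEᵢ) = δ_free.
Σ Lᵢ/(AᵢEᵢ) = 340/(775×116×10³) + 425/(1525×30×10³) = 1.307×10⁻⁵ mm/N.
So P = 0.4808 / 1.307×10⁻⁵ = 36.78 kN, compressive.

P ≈ 36.8 kN (compressive)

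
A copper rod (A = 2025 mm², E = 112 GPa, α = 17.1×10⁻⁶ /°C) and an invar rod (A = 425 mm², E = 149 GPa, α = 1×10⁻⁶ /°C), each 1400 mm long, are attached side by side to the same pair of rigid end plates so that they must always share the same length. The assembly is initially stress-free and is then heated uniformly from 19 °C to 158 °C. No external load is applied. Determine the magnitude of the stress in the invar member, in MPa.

Equilibrium of a rigid end plate with no external load gives equal and opposite internal forces ±P in the two members. Since α_{copper} > α_{invar}, heating drives the copper into compression and the invar into tension.
Equating the net (thermal + elastic) strains gives |α₁ − α₂|·ΔT = P·[1/(A₁E₁) + 1/(A₂E₂)].
|α₁ − α₂|·ΔT = 16.1×10⁻⁶ × 139 = 0.002238.
1/(A₁E₁) + 1/(A₂E₂) = 1/(2025×112×10³) + 1/(425×149×10³) = 2.02×10⁻⁸ N⁻¹.
P = 0.002238 / 2.02×10⁻⁸ = 110800 N = 110.8 kN.
σ_{invar} = P/A₂ = 110800/425 = 260.7 MPa, tensile.

σ ≈ 261 MPa (tensile)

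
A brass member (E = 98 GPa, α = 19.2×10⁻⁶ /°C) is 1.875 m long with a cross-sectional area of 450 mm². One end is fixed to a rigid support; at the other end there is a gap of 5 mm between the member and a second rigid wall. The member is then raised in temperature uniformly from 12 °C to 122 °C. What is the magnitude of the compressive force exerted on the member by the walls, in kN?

Free thermal elongation = αΔT L = 19.2×10⁻⁶ × 110 × 1875 = 3.96 mm.
This is smaller than the 5 mm clearance, so the member expands freely without reaching the stop — the stress is zero.

P ≈ 0 kN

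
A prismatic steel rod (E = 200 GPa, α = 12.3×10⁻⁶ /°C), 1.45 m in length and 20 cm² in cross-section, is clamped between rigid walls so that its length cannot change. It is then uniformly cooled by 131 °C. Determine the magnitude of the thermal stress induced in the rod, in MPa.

With length fixed, the mechanical strain must cancel the thermal strain αΔT = 12.3×10⁻⁶ × 131 = 1611.3×10⁻⁶.
σ = EαΔT = 200×10³ × 12.3×10⁻⁶ × 131 = 322.3 MPa (tensile; the rod is trying to contract).

σ ≈ 322 MPa (tensile)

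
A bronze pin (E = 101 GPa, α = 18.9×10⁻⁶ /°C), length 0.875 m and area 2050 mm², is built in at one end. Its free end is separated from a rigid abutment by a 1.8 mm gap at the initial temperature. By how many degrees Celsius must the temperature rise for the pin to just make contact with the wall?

ΔT ≈ 109 °C

Contact occurs when the free expansion equals the gap: αΔT L = 1.8 mm.
ΔT = 1.8 / (18.9×10⁻⁶ × 875) = 108.8 °C.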